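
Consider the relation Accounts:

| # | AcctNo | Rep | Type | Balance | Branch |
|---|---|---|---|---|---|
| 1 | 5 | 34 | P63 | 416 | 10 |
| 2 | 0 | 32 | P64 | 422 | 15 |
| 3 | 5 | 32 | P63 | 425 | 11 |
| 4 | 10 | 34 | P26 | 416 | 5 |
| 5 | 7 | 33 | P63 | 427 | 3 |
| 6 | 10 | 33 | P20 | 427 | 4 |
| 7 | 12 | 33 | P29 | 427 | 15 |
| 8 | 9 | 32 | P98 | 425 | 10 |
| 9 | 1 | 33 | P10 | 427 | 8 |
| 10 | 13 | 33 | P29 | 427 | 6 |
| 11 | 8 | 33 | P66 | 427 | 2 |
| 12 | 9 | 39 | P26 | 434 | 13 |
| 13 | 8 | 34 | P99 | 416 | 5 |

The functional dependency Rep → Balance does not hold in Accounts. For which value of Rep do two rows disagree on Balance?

32

Rep=34: rows 1, 4, 13 → Balance = 416, 416, 416 ✓
Rep=32: rows 2, 3, 8 → Balance takes values {422, 425} — violation
Rep=33: rows 5, 6, 7, 9, 10, 11 → Balance = 427, 427, 427, 427, 427, 427 ✓
Rep=39: row 12 → Balance = 434 ✓
The only Rep value with inconsistent Balance is Rep=32.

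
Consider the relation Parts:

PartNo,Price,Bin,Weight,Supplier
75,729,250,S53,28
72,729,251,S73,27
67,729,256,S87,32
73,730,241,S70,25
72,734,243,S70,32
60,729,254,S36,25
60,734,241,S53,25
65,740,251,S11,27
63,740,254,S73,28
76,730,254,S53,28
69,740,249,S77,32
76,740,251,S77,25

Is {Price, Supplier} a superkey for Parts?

Yes

All 12 rows have distinct {Price, Supplier} values, so {Price, Supplier} → (all attributes) holds and {Price, Supplier} is a superkey.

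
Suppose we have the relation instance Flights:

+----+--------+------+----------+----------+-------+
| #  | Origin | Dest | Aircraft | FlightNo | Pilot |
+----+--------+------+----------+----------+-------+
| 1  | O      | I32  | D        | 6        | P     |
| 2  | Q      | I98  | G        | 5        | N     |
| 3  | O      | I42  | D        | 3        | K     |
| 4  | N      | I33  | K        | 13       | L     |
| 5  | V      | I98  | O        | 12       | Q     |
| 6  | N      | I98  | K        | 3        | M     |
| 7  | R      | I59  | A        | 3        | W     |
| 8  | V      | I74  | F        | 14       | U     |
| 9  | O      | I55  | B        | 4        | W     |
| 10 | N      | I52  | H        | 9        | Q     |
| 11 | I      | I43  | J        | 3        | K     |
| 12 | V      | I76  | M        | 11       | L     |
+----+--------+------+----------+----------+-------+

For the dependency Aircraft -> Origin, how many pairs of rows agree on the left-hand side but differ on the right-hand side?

Aircraft=D: all 2 rows agree on Origin — 0 pairs.
Aircraft=K: all 2 rows agree on Origin — 0 pairs.

0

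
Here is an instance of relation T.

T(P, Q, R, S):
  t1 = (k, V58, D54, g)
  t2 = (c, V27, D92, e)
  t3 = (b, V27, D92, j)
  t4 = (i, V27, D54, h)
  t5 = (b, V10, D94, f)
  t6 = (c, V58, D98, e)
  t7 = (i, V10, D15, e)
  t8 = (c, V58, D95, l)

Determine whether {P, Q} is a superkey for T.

No

Rows 6 and 8 have the same {P, Q} value (P=c, Q=V58) but are distinct tuples, so {P, Q} does not determine every attribute — not a superkey.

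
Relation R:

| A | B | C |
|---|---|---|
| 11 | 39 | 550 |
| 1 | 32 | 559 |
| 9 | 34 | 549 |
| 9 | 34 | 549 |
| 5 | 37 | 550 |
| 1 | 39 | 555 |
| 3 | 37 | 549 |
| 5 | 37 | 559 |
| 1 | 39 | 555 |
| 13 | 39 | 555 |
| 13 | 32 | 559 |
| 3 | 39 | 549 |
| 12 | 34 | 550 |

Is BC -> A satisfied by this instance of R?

No

(B=39, C=550): 1 row → A = 11 ✓
(B=32, C=559): 2 rows → A takes values {1, 13} — violation
(B=34, C=549): 2 rows → A = 9, 9 ✓
(B=37, C=550): 1 row → A = 5 ✓
(B=39, C=555): 3 rows → A takes values {1, 13} — violation
(B=37, C=549): 1 row → A = 3 ✓
(B=37, C=559): 1 row → A = 5 ✓
(B=39, C=549): 1 row → A = 3 ✓
(B=34, C=550): 1 row → A = 12 ✓
Two rows agree on BC but differ on A, so BC -> A does not hold.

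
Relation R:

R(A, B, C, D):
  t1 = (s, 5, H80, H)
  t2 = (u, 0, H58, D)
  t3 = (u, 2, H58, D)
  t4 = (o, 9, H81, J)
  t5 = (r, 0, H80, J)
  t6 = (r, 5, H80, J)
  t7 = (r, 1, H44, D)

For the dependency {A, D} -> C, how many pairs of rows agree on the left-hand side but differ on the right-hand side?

0

(A=u, D=D): all 2 rows agree on C — 0 pairs.
(A=r, D=J): all 2 rows agree on C — 0 pairs.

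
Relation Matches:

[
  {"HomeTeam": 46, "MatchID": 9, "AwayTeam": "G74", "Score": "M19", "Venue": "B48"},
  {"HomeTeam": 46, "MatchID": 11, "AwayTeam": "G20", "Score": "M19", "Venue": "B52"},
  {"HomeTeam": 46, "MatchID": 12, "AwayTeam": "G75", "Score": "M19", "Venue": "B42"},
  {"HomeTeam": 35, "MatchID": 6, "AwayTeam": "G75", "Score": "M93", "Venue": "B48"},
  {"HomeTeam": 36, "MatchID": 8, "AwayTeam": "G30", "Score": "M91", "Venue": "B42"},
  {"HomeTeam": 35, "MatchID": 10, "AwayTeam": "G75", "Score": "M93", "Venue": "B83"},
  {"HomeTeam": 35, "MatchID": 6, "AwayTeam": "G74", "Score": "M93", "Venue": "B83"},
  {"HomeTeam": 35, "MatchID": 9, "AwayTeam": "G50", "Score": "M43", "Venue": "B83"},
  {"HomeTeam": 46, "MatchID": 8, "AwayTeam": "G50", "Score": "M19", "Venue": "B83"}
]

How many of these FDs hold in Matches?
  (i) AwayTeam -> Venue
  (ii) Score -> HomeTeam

(i) AwayTeam -> Venue: AwayTeam=G74: 2 rows → Venue takes values {B48, B83} — violation; AwayTeam=G75: 3 rows → Venue takes values {B42, B48, B83} — violation — fails.
(ii) Score -> HomeTeam: every LHS value maps to a single RHS value — holds.
1 of the 2 dependencies holds.

1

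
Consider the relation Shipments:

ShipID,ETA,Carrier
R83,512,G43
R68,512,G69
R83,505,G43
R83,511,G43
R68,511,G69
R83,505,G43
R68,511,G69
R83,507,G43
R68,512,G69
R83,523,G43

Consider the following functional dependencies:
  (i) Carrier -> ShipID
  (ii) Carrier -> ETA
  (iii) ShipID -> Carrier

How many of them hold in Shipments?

2

(i) Carrier -> ShipID: every LHS value maps to a single RHS value — holds.
(ii) Carrier -> ETA: Carrier=G43: 6 rows → ETA takes values {512, 505, 511, 507, 523} — violation; Carrier=G69: 4 rows → ETA takes values {512, 511} — violation — fails.
(iii) ShipID -> Carrier: every LHS value maps to a single RHS value — holds.
2 of the 3 dependencies hold.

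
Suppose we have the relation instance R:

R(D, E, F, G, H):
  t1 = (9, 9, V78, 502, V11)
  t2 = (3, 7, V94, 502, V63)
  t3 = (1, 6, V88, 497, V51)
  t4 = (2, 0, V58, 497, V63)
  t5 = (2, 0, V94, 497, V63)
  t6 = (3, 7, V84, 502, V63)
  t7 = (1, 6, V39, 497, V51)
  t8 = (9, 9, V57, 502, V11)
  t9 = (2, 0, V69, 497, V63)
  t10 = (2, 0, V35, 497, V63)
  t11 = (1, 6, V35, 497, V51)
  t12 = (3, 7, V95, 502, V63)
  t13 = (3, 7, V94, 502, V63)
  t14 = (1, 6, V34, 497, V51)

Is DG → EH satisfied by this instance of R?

(D=9, G=502): rows 1, 8 → {E,H} = (9, V11), (9, V11) ✓
(D=3, G=502): rows 2, 6, 12, 13 → {E,H} = (7, V63), (7, V63), (7, V63), (7, V63) ✓
(D=1, G=497): rows 3, 7, 11, 14 → {E,H} = (6, V51), (6, V51), (6, V51), (6, V51) ✓
(D=2, G=497): rows 4, 5, 9, 10 → {E,H} = (0, V63), (0, V63), (0, V63), (0, V63) ✓
Every DG value is associated with a single EH value, so DG → EH holds.

Yes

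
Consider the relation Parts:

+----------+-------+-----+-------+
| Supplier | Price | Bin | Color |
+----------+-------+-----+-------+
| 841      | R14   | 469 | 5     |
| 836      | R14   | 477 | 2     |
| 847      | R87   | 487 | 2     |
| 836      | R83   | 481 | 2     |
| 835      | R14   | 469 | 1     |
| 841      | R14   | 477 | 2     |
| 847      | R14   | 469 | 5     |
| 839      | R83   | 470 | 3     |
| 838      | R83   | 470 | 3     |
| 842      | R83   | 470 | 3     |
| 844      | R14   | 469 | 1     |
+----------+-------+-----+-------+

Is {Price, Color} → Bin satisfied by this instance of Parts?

(Price=R14, Color=5): 2 rows → Bin = 469, 469 ✓
(Price=R14, Color=2): 2 rows → Bin = 477, 477 ✓
(Price=R87, Color=2): 1 row → Bin = 487 ✓
(Price=R83, Color=2): 1 row → Bin = 481 ✓
(Price=R14, Color=1): 2 rows → Bin = 469, 469 ✓
(Price=R83, Color=3): 3 rows → Bin = 470, 470, 470 ✓
Every {Price, Color} value is associated with a single Bin value, so {Price, Color} → Bin holds.

Yes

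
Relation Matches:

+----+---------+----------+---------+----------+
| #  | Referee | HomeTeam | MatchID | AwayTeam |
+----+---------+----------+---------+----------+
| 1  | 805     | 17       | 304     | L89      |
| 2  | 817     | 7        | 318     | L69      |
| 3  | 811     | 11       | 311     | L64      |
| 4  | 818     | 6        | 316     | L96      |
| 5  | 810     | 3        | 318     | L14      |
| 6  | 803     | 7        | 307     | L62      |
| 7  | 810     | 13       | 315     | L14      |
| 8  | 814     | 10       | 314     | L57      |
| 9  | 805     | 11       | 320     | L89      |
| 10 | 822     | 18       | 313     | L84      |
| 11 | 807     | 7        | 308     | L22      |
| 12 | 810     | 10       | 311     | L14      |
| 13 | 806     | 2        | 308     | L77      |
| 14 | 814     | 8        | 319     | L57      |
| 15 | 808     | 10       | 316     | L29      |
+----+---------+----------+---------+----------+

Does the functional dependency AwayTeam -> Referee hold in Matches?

Yes

AwayTeam=L89: rows 1, 9 → Referee = 805, 805 ✓
AwayTeam=L69: row 2 → Referee = 817 ✓
AwayTeam=L64: row 3 → Referee = 811 ✓
AwayTeam=L96: row 4 → Referee = 818 ✓
AwayTeam=L14: rows 5, 7, 12 → Referee = 810, 810, 810 ✓
AwayTeam=L62: row 6 → Referee = 803 ✓
AwayTeam=L57: rows 8, 14 → Referee = 814, 814 ✓
AwayTeam=L84: row 10 → Referee = 822 ✓
AwayTeam=L22: row 11 → Referee = 807 ✓
AwayTeam=L77: row 13 → Referee = 806 ✓
AwayTeam=L29: row 15 → Referee = 808 ✓
Every AwayTeam value is associated with a single Referee value, so AwayTeam -> Referee holds.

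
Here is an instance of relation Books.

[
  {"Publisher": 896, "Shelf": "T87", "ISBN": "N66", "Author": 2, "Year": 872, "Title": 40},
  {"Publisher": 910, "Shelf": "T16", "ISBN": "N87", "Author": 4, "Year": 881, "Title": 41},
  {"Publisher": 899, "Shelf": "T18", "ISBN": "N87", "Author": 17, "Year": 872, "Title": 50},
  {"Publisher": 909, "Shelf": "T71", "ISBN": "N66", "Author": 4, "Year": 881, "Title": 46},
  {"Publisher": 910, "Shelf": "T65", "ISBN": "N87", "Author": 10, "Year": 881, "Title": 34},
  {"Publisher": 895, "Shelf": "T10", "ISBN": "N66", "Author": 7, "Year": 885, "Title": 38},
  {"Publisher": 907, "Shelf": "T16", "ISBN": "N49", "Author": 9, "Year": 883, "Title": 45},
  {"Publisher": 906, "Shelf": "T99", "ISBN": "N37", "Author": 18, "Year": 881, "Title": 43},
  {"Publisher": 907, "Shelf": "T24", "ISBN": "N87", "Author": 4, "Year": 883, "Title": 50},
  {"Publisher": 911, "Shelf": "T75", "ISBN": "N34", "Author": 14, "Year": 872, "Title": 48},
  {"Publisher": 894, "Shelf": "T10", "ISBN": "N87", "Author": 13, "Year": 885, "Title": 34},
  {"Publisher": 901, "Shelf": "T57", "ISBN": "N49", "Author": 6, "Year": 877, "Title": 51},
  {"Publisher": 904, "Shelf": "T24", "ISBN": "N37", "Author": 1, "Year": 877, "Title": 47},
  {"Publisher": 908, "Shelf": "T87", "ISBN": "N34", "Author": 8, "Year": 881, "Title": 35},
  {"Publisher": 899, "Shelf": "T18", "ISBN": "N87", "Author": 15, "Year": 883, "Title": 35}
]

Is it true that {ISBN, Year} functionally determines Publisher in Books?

(ISBN=N66, Year=872): 1 row → Publisher = 896 ✓
(ISBN=N87, Year=881): 2 rows → Publisher = 910, 910 ✓
(ISBN=N87, Year=872): 1 row → Publisher = 899 ✓
(ISBN=N66, Year=881): 1 row → Publisher = 909 ✓
(ISBN=N66, Year=885): 1 row → Publisher = 895 ✓
(ISBN=N49, Year=883): 1 row → Publisher = 907 ✓
(ISBN=N37, Year=881): 1 row → Publisher = 906 ✓
(ISBN=N87, Year=883): 2 rows → Publisher takes values {907, 899} — violation
(ISBN=N34, Year=872): 1 row → Publisher = 911 ✓
(ISBN=N87, Year=885): 1 row → Publisher = 894 ✓
(ISBN=N49, Year=877): 1 row → Publisher = 901 ✓
(ISBN=N37, Year=877): 1 row → Publisher = 904 ✓
(ISBN=N34, Year=881): 1 row → Publisher = 908 ✓
Two rows agree on {ISBN, Year} but differ on Publisher, so {ISBN, Year} → Publisher does not hold.

No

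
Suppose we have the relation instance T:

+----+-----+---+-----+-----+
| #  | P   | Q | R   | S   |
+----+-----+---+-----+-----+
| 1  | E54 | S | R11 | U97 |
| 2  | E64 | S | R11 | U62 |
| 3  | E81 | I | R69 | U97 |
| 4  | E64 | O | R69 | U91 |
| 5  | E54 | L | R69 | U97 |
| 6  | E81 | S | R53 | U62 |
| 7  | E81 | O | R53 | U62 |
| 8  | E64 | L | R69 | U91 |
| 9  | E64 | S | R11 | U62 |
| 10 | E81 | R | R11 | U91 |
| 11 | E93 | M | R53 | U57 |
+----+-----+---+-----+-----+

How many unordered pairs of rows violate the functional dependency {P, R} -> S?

0

(P=E64, R=R11): all 2 rows agree on S — 0 pairs.
(P=E64, R=R69): all 2 rows agree on S — 0 pairs.
(P=E81, R=R53): all 2 rows agree on S — 0 pairs.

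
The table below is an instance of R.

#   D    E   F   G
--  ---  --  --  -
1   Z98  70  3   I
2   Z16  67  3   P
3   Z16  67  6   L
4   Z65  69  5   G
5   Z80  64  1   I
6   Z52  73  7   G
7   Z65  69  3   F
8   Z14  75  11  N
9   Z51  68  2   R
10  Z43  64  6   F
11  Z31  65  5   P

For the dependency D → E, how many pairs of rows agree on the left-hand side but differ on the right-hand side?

0

D=Z16: all 2 rows agree on E — 0 pairs.
D=Z65: all 2 rows agree on E — 0 pairs.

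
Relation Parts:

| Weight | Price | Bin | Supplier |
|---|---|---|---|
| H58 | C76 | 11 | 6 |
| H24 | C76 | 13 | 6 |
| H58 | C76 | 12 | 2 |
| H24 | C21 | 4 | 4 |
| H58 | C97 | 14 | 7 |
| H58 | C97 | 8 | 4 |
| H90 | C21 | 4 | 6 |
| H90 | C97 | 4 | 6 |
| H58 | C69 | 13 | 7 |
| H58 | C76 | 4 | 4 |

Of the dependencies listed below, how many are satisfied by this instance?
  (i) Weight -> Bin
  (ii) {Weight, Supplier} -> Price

0

(i) Weight -> Bin: Weight=H58: 6 rows → Bin takes values {11, 12, 14, 8, 13, 4} — violation; Weight=H24: 2 rows → Bin takes values {13, 4} — violation — fails.
(ii) {Weight, Supplier} -> Price: (Weight=H58, Supplier=7): 2 rows → Price takes values {C97, C69} — violation; (Weight=H58, Supplier=4): 2 rows → Price takes values {C97, C76} — violation; (Weight=H90, Supplier=6): 2 rows → Price takes values {C21, C97} — violation — fails.
None of the 2 dependencies hold.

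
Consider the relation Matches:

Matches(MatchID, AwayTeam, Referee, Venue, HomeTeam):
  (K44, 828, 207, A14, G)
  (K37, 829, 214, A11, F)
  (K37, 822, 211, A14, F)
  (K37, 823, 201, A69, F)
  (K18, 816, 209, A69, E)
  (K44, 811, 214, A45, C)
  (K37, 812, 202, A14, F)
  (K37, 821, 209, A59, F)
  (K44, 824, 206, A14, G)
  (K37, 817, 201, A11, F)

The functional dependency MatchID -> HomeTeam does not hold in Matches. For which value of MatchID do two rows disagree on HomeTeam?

MatchID=K44: 3 rows → HomeTeam takes values {G, C} — violation
MatchID=K37: 6 rows → HomeTeam = F, F, F, F, F, F ✓
MatchID=K18: 1 row → HomeTeam = E ✓
The only MatchID value with inconsistent HomeTeam is MatchID=K44.

K44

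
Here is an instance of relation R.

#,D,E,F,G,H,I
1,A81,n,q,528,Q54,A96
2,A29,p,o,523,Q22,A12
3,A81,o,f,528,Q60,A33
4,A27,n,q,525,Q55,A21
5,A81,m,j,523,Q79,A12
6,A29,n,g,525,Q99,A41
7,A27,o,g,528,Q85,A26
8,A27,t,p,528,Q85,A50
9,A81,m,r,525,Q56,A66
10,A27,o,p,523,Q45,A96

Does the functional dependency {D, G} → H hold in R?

(D=A81, G=528): rows 1, 3 → H takes values {Q54, Q60} — violation
(D=A29, G=523): row 2 → H = Q22 ✓
(D=A27, G=525): row 4 → H = Q55 ✓
(D=A81, G=523): row 5 → H = Q79 ✓
(D=A29, G=525): row 6 → H = Q99 ✓
(D=A27, G=528): rows 7, 8 → H = Q85, Q85 ✓
(D=A81, G=525): row 9 → H = Q56 ✓
(D=A27, G=523): row 10 → H = Q45 ✓
Two rows agree on {D, G} but differ on H, so {D, G} → H does not hold.

No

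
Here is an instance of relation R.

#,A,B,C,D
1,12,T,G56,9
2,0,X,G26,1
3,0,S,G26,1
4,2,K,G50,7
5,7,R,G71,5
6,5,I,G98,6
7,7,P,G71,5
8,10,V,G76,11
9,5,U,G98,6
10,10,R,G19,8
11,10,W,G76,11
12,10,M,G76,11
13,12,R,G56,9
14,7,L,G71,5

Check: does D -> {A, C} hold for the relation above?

D=9: rows 1, 13 → {A,C} = (12, G56), (12, G56) ✓
D=1: rows 2, 3 → {A,C} = (0, G26), (0, G26) ✓
D=7: row 4 → {A,C} = (2, G50) ✓
D=5: rows 5, 7, 14 → {A,C} = (7, G71), (7, G71), (7, G71) ✓
D=6: rows 6, 9 → {A,C} = (5, G98), (5, G98) ✓
D=11: rows 8, 11, 12 → {A,C} = (10, G76), (10, G76), (10, G76) ✓
D=8: row 10 → {A,C} = (10, G19) ✓
Every D value is associated with a single {A, C} value, so D -> {A, C} holds.

Yes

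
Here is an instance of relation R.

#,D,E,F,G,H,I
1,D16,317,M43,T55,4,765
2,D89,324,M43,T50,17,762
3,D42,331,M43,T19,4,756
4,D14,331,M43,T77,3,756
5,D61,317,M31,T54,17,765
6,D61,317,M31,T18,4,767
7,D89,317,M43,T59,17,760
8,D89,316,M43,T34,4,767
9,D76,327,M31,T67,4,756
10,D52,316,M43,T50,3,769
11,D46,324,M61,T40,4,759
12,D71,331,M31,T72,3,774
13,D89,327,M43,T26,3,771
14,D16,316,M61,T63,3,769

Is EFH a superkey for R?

Yes

All 14 rows have distinct EFH values, so EFH → (all attributes) holds and EFH is a superkey.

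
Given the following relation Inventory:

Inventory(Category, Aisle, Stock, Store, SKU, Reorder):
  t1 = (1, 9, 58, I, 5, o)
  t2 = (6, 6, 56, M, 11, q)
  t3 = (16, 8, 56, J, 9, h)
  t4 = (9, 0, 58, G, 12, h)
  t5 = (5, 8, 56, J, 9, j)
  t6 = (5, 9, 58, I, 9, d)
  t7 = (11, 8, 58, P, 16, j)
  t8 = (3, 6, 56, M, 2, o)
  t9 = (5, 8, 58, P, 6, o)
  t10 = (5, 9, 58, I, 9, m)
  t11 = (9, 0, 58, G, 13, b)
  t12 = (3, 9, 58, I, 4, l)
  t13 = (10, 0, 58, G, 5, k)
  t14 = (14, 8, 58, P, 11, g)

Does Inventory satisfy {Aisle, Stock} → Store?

Yes

(Aisle=9, Stock=58): rows 1, 6, 10, 12 → Store = I, I, I, I ✓
(Aisle=6, Stock=56): rows 2, 8 → Store = M, M ✓
(Aisle=8, Stock=56): rows 3, 5 → Store = J, J ✓
(Aisle=0, Stock=58): rows 4, 11, 13 → Store = G, G, G ✓
(Aisle=8, Stock=58): rows 7, 9, 14 → Store = P, P, P ✓
Every {Aisle, Stock} value is associated with a single Store value, so {Aisle, Stock} → Store holds.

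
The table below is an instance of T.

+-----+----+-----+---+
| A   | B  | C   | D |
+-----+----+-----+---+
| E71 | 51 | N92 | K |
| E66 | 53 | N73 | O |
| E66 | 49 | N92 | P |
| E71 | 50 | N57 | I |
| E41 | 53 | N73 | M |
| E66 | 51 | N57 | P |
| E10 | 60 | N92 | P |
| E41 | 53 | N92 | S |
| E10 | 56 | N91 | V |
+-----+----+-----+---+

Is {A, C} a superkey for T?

Yes

All 9 rows have distinct {A, C} values, so {A, C} → (all attributes) holds and {A, C} is a superkey.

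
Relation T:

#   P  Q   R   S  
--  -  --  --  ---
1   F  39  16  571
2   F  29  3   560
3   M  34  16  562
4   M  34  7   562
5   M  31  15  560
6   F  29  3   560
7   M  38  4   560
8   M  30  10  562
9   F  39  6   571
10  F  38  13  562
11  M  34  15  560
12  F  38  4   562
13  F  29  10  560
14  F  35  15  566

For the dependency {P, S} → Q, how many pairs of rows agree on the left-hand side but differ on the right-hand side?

5

(P=F, S=571): all 2 rows agree on Q — 0 pairs.
(P=F, S=560): all 3 rows agree on Q — 0 pairs.
(P=M, S=562): violating pairs (3,8), (4,8) — 2 pairs.
(P=M, S=560): violating pairs (5,7), (5,11), (7,11) — 3 pairs.
(P=F, S=562): all 2 rows agree on Q — 0 pairs.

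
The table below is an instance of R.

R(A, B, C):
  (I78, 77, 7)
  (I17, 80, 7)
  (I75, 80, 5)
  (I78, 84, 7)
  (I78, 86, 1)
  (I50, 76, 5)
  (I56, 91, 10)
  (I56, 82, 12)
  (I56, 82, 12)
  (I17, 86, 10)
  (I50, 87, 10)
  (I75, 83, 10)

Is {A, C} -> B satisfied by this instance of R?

No

(A=I78, C=7): 2 rows → B takes values {77, 84} — violation
(A=I17, C=7): 1 row → B = 80 ✓
(A=I75, C=5): 1 row → B = 80 ✓
(A=I78, C=1): 1 row → B = 86 ✓
(A=I50, C=5): 1 row → B = 76 ✓
(A=I56, C=10): 1 row → B = 91 ✓
(A=I56, C=12): 2 rows → B = 82, 82 ✓
(A=I17, C=10): 1 row → B = 86 ✓
(A=I50, C=10): 1 row → B = 87 ✓
(A=I75, C=10): 1 row → B = 83 ✓
Two rows agree on {A, C} but differ on B, so {A, C} -> B does not hold.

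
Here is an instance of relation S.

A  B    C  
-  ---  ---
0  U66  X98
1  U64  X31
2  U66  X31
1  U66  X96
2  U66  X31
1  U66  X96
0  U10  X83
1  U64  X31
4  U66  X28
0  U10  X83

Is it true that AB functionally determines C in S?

Yes

(A=0, B=U66): 1 row → C = X98 ✓
(A=1, B=U64): 2 rows → C = X31, X31 ✓
(A=2, B=U66): 2 rows → C = X31, X31 ✓
(A=1, B=U66): 2 rows → C = X96, X96 ✓
(A=0, B=U10): 2 rows → C = X83, X83 ✓
(A=4, B=U66): 1 row → C = X28 ✓
Every AB value is associated with a single C value, so AB → C holds.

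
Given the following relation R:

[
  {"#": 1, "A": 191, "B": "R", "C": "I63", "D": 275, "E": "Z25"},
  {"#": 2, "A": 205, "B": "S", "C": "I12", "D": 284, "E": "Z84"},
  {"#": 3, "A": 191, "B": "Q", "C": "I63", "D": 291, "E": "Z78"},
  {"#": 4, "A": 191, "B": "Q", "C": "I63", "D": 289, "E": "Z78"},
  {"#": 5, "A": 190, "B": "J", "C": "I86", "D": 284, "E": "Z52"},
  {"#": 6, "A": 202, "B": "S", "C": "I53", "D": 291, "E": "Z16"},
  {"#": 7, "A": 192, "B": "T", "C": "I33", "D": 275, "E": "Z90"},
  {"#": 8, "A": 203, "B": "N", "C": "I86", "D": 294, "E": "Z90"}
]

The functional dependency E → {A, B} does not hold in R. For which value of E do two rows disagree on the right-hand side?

E=Z25: row 1 → {A,B} = (191, R) ✓
E=Z84: row 2 → {A,B} = (205, S) ✓
E=Z78: rows 3, 4 → {A,B} = (191, Q), (191, Q) ✓
E=Z52: row 5 → {A,B} = (190, J) ✓
E=Z16: row 6 → {A,B} = (202, S) ✓
E=Z90: rows 7, 8 → {A,B} takes values {(192, T), (203, N)} — violation
The only E value with inconsistent RHS is E=Z90.

Z90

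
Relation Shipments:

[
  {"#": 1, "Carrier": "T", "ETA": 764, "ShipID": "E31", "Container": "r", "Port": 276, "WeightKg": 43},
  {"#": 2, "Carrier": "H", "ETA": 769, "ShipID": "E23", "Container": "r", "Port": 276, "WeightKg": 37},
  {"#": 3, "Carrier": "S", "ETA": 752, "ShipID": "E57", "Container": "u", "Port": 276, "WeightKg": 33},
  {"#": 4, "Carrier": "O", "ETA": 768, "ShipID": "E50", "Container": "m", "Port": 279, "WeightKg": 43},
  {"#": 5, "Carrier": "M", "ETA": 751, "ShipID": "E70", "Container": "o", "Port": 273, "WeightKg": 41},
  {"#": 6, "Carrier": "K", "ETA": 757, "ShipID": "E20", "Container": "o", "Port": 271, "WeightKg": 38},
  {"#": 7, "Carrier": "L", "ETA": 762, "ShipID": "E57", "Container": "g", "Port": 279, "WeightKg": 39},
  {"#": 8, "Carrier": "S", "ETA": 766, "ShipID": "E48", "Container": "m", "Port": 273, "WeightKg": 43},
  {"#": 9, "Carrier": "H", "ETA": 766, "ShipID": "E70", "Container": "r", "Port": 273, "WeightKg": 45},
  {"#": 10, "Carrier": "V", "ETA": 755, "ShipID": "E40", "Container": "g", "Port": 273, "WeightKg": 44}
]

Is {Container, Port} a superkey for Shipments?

Rows 1 and 2 have the same {Container, Port} value (Container=r, Port=276) but are distinct tuples, so {Container, Port} does not determine every attribute — not a superkey.

No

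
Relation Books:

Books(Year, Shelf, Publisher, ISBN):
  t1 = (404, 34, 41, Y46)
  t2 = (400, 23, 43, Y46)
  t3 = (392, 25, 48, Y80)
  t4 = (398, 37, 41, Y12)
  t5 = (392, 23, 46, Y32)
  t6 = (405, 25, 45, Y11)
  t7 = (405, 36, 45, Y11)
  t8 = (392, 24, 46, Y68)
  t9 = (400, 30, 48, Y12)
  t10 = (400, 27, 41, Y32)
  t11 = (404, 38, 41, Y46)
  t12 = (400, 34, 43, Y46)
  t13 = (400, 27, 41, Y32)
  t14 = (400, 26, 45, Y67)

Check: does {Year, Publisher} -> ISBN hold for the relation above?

(Year=404, Publisher=41): rows 1, 11 → ISBN = Y46, Y46 ✓
(Year=400, Publisher=43): rows 2, 12 → ISBN = Y46, Y46 ✓
(Year=392, Publisher=48): row 3 → ISBN = Y80 ✓
(Year=398, Publisher=41): row 4 → ISBN = Y12 ✓
(Year=392, Publisher=46): rows 5, 8 → ISBN takes values {Y32, Y68} — violation
(Year=405, Publisher=45): rows 6, 7 → ISBN = Y11, Y11 ✓
(Year=400, Publisher=48): row 9 → ISBN = Y12 ✓
(Year=400, Publisher=41): rows 10, 13 → ISBN = Y32, Y32 ✓
(Year=400, Publisher=45): row 14 → ISBN = Y67 ✓
Two rows agree on {Year, Publisher} but differ on ISBN, so {Year, Publisher} -> ISBN does not hold.

No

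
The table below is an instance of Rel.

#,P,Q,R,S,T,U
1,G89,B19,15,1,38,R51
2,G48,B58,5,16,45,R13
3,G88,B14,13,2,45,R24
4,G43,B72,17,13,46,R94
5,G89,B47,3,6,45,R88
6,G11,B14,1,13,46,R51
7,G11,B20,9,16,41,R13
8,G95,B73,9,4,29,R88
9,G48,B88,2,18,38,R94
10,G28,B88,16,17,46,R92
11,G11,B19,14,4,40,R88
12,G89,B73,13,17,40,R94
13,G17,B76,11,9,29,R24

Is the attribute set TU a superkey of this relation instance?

All 13 rows have distinct TU values, so TU → (all attributes) holds and TU is a superkey.

Yes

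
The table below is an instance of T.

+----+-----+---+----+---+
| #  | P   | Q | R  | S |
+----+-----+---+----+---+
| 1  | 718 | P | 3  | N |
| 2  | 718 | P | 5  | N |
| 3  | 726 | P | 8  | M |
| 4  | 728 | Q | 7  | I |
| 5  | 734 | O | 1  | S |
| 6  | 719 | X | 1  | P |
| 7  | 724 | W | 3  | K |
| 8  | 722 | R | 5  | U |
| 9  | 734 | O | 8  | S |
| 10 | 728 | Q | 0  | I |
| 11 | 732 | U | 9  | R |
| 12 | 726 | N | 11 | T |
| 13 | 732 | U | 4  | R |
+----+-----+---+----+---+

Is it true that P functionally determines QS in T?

No

P=718: rows 1, 2 → {Q,S} = (P, N), (P, N) ✓
P=726: rows 3, 12 → {Q,S} takes values {(P, M), (N, T)} — violation
P=728: rows 4, 10 → {Q,S} = (Q, I), (Q, I) ✓
P=734: rows 5, 9 → {Q,S} = (O, S), (O, S) ✓
P=719: row 6 → {Q,S} = (X, P) ✓
P=724: row 7 → {Q,S} = (W, K) ✓
P=722: row 8 → {Q,S} = (R, U) ✓
P=732: rows 11, 13 → {Q,S} = (U, R), (U, R) ✓
Two rows agree on P but differ on QS, so P -> QS does not hold.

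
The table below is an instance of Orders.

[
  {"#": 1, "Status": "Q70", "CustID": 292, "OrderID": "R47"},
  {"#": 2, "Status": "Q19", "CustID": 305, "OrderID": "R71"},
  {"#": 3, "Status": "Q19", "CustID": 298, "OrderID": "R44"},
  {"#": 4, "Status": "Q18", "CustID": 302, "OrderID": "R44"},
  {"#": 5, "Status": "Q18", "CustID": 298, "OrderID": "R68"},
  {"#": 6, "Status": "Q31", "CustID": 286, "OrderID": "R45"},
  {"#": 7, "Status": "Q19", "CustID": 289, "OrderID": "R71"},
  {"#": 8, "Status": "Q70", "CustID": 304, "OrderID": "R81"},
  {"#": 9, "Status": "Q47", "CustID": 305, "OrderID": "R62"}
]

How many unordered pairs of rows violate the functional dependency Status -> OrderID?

Status=Q70: violating pairs (1,8) — 1 pair.
Status=Q19: violating pairs (2,3), (3,7) — 2 pairs.
Status=Q18: violating pairs (4,5) — 1 pair.

4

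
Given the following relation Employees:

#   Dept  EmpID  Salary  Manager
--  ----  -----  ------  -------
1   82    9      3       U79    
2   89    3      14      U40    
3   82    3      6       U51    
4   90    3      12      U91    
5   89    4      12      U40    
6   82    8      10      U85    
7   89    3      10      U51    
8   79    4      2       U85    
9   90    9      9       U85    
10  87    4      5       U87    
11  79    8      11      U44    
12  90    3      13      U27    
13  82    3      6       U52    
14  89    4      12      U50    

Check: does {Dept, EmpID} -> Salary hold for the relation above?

(Dept=82, EmpID=9): row 1 → Salary = 3 ✓
(Dept=89, EmpID=3): rows 2, 7 → Salary takes values {14, 10} — violation
(Dept=82, EmpID=3): rows 3, 13 → Salary = 6, 6 ✓
(Dept=90, EmpID=3): rows 4, 12 → Salary takes values {12, 13} — violation
(Dept=89, EmpID=4): rows 5, 14 → Salary = 12, 12 ✓
(Dept=82, EmpID=8): row 6 → Salary = 10 ✓
(Dept=79, EmpID=4): row 8 → Salary = 2 ✓
(Dept=90, EmpID=9): row 9 → Salary = 9 ✓
(Dept=87, EmpID=4): row 10 → Salary = 5 ✓
(Dept=79, EmpID=8): row 11 → Salary = 11 ✓
Two rows agree on {Dept, EmpID} but differ on Salary, so {Dept, EmpID} -> Salary does not hold.

No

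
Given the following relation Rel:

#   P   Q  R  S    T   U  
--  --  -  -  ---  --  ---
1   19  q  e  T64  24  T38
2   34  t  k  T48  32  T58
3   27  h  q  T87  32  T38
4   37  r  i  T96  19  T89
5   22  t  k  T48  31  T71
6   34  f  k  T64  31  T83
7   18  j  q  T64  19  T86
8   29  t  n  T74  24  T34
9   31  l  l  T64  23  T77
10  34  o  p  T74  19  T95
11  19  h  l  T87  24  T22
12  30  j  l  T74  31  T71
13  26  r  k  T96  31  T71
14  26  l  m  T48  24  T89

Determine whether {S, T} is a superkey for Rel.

Yes

All 14 rows have distinct {S, T} values, so {S, T} → (all attributes) holds and {S, T} is a superkey.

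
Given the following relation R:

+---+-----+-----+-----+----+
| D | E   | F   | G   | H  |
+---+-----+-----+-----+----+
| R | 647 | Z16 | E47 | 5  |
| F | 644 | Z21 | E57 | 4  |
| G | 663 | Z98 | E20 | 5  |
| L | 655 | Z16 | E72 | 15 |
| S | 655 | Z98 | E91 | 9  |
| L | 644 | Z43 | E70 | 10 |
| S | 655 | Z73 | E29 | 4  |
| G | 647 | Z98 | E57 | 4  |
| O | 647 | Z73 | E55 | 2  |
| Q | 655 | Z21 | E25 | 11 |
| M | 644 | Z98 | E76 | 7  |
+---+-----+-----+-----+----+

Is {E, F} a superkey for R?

All 11 rows have distinct {E, F} values, so {E, F} → (all attributes) holds and {E, F} is a superkey.

Yes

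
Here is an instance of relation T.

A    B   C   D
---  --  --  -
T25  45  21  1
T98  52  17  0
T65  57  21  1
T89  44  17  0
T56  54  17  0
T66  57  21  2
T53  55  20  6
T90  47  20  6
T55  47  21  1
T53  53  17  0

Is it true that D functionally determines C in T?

D=1: 3 rows → C = 21, 21, 21 ✓
D=0: 4 rows → C = 17, 17, 17, 17 ✓
D=2: 1 row → C = 21 ✓
D=6: 2 rows → C = 20, 20 ✓
Every D value is associated with a single C value, so D → C holds.

Yes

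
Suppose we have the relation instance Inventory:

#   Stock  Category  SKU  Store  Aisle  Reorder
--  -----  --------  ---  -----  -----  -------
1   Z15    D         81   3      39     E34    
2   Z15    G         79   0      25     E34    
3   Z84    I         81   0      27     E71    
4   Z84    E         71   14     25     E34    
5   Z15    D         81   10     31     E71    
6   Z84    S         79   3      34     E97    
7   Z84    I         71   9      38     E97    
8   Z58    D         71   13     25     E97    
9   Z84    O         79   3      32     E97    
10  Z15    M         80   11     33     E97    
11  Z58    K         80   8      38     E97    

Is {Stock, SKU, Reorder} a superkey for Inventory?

No

Rows 6 and 9 have the same {Stock, SKU, Reorder} value (Stock=Z84, SKU=79, Reorder=E97) but are distinct tuples, so {Stock, SKU, Reorder} does not determine every attribute — not a superkey.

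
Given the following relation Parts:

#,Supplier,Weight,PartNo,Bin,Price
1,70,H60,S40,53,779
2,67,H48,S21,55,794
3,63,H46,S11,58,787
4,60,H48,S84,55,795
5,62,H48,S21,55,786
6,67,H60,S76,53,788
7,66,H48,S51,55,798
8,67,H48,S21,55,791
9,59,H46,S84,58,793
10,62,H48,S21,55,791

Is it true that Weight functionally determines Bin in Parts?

Weight=H60: rows 1, 6 → Bin = 53, 53 ✓
Weight=H48: rows 2, 4, 5, 7, 8, 10 → Bin = 55, 55, 55, 55, 55, 55 ✓
Weight=H46: rows 3, 9 → Bin = 58, 58 ✓
Every Weight value is associated with a single Bin value, so Weight → Bin holds.

Yes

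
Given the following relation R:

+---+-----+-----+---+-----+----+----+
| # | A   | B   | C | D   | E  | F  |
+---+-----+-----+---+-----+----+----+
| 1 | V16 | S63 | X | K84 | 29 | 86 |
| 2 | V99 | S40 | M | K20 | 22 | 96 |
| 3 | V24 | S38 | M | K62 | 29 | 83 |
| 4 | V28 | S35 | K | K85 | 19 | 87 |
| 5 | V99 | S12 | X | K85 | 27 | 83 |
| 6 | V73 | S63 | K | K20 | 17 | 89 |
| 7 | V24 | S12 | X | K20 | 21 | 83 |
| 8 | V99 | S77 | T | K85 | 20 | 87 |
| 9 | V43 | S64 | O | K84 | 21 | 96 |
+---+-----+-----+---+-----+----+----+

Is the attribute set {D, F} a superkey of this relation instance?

Rows 4 and 8 have the same {D, F} value (D=K85, F=87) but are distinct tuples, so {D, F} does not determine every attribute — not a superkey.

No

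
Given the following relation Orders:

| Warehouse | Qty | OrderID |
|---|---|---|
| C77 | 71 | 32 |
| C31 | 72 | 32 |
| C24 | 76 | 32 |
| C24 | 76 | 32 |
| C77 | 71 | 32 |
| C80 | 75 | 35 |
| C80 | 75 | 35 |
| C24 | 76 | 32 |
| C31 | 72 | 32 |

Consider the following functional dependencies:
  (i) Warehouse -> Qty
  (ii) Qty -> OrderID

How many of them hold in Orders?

(i) Warehouse -> Qty: every LHS value maps to a single RHS value — holds.
(ii) Qty -> OrderID: every LHS value maps to a single RHS value — holds.
2 of the 2 dependencies hold.

2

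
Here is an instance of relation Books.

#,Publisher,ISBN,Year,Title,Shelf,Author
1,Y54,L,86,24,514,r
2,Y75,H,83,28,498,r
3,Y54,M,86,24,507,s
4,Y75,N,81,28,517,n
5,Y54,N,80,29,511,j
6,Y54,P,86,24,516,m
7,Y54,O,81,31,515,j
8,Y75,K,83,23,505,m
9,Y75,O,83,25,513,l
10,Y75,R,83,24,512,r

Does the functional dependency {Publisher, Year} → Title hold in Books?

(Publisher=Y54, Year=86): rows 1, 3, 6 → Title = 24, 24, 24 ✓
(Publisher=Y75, Year=83): rows 2, 8, 9, 10 → Title takes values {28, 23, 25, 24} — violation
(Publisher=Y75, Year=81): row 4 → Title = 28 ✓
(Publisher=Y54, Year=80): row 5 → Title = 29 ✓
(Publisher=Y54, Year=81): row 7 → Title = 31 ✓
Two rows agree on {Publisher, Year} but differ on Title, so {Publisher, Year} → Title does not hold.

No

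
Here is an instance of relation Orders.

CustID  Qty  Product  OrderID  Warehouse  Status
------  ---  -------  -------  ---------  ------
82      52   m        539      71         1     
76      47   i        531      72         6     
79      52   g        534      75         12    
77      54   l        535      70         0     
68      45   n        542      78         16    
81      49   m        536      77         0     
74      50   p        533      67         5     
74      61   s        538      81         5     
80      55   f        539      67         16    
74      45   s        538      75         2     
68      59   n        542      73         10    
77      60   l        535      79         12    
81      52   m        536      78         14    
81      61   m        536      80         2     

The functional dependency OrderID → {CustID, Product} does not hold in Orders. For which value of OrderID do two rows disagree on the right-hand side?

OrderID=539: 2 rows → {CustID,Product} takes values {(82, m), (80, f)} — violation
OrderID=531: 1 row → {CustID,Product} = (76, i) ✓
OrderID=534: 1 row → {CustID,Product} = (79, g) ✓
OrderID=535: 2 rows → {CustID,Product} = (77, l), (77, l) ✓
OrderID=542: 2 rows → {CustID,Product} = (68, n), (68, n) ✓
OrderID=536: 3 rows → {CustID,Product} = (81, m), (81, m), (81, m) ✓
OrderID=533: 1 row → {CustID,Product} = (74, p) ✓
OrderID=538: 2 rows → {CustID,Product} = (74, s), (74, s) ✓
The only OrderID value with inconsistent RHS is OrderID=539.

539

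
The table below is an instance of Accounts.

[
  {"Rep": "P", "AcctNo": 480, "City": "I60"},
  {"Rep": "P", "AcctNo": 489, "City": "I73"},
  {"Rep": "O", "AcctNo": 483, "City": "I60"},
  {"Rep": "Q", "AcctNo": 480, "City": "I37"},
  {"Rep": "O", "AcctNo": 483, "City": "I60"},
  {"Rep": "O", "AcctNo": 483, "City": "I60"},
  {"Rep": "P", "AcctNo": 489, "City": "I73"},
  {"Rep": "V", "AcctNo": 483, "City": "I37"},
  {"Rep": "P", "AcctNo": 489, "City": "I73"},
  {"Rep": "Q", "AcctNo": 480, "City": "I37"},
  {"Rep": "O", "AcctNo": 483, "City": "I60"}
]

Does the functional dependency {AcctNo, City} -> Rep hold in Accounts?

(AcctNo=480, City=I60): 1 row → Rep = P ✓
(AcctNo=489, City=I73): 3 rows → Rep = P, P, P ✓
(AcctNo=483, City=I60): 4 rows → Rep = O, O, O, O ✓
(AcctNo=480, City=I37): 2 rows → Rep = Q, Q ✓
(AcctNo=483, City=I37): 1 row → Rep = V ✓
Every {AcctNo, City} value is associated with a single Rep value, so {AcctNo, City} -> Rep holds.

Yes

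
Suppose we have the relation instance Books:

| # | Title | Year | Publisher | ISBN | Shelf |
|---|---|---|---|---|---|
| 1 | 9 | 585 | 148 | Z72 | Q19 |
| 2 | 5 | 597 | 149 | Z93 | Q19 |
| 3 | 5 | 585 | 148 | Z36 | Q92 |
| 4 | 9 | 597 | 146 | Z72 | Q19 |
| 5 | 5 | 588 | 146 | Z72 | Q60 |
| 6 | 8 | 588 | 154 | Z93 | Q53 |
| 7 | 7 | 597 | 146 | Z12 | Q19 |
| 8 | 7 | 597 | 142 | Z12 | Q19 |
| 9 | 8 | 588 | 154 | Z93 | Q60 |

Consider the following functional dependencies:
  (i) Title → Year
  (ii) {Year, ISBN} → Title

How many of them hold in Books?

(i) Title → Year: Title=9: rows 1, 4 → Year takes values {585, 597} — violation; Title=5: rows 2, 3, 5 → Year takes values {597, 585, 588} — violation — fails.
(ii) {Year, ISBN} → Title: every LHS value maps to a single RHS value — holds.
1 of the 2 dependencies holds.

1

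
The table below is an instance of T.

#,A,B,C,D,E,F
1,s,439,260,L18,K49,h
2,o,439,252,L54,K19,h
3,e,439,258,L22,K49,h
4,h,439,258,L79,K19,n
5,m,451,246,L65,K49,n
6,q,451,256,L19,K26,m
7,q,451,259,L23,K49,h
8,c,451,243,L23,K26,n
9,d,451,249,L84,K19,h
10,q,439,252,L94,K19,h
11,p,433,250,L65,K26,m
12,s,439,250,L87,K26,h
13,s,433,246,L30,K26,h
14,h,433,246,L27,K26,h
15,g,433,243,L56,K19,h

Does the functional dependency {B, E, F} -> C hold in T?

No

(B=439, E=K49, F=h): rows 1, 3 → C takes values {260, 258} — violation
(B=439, E=K19, F=h): rows 2, 10 → C = 252, 252 ✓
(B=439, E=K19, F=n): row 4 → C = 258 ✓
(B=451, E=K49, F=n): row 5 → C = 246 ✓
(B=451, E=K26, F=m): row 6 → C = 256 ✓
(B=451, E=K49, F=h): row 7 → C = 259 ✓
(B=451, E=K26, F=n): row 8 → C = 243 ✓
(B=451, E=K19, F=h): row 9 → C = 249 ✓
(B=433, E=K26, F=m): row 11 → C = 250 ✓
(B=439, E=K26, F=h): row 12 → C = 250 ✓
(B=433, E=K26, F=h): rows 13, 14 → C = 246, 246 ✓
(B=433, E=K19, F=h): row 15 → C = 243 ✓
Two rows agree on {B, E, F} but differ on C, so {B, E, F} -> C does not hold.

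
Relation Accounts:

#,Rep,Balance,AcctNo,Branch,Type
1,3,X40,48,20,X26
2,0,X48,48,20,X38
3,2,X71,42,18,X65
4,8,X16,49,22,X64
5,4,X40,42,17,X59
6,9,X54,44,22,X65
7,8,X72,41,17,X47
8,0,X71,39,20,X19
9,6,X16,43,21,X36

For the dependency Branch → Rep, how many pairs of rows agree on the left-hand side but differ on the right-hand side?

4

Branch=20: violating pairs (1,2), (1,8) — 2 pairs.
Branch=22: violating pairs (4,6) — 1 pair.
Branch=17: violating pairs (5,7) — 1 pair.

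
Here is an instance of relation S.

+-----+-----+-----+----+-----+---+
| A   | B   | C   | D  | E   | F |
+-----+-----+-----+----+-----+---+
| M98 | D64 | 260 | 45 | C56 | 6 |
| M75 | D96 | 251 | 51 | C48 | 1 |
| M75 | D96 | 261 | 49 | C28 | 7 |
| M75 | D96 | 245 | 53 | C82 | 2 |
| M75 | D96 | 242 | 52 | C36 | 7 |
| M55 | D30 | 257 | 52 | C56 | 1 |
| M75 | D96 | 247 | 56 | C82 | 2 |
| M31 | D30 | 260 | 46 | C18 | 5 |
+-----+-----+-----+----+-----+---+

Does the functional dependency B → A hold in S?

B=D64: 1 row → A = M98 ✓
B=D96: 5 rows → A = M75, M75, M75, M75, M75 ✓
B=D30: 2 rows → A takes values {M55, M31} — violation
Two rows agree on B but differ on A, so B → A does not hold.

No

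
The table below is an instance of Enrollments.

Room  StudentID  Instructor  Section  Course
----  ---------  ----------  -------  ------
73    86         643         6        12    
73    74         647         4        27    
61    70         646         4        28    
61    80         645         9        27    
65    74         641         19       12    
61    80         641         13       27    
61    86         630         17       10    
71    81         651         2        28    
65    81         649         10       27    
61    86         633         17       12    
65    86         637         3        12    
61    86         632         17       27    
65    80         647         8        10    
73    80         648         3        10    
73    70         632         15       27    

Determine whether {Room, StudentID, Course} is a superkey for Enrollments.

No

Two distinct rows share (Room=61, StudentID=80, Course=27), so {Room, StudentID, Course} does not determine every attribute — not a superkey.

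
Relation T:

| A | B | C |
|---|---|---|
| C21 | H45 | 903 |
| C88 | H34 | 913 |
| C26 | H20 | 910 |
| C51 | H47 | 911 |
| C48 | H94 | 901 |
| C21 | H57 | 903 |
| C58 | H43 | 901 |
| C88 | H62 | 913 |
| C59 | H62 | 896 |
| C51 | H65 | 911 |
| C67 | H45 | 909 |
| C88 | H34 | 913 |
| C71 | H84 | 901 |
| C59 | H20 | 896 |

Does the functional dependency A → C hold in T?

A=C21: 2 rows → C = 903, 903 ✓
A=C88: 3 rows → C = 913, 913, 913 ✓
A=C26: 1 row → C = 910 ✓
A=C51: 2 rows → C = 911, 911 ✓
A=C48: 1 row → C = 901 ✓
A=C58: 1 row → C = 901 ✓
A=C59: 2 rows → C = 896, 896 ✓
A=C67: 1 row → C = 909 ✓
A=C71: 1 row → C = 901 ✓
Every A value is associated with a single C value, so A → C holds.

Yes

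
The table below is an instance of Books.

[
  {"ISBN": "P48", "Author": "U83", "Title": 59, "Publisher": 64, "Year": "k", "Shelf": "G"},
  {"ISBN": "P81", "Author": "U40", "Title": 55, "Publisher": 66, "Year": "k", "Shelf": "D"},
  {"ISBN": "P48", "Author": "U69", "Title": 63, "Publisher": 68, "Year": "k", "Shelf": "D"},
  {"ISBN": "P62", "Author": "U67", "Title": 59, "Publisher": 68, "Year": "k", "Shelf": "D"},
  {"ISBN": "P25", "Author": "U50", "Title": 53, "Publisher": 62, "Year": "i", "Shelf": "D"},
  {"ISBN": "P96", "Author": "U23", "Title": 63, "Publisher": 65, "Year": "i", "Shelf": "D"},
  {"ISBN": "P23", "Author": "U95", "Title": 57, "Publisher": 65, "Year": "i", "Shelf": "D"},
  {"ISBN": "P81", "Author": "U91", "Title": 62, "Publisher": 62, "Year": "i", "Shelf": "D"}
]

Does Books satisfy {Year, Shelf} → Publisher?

No

(Year=k, Shelf=G): 1 row → Publisher = 64 ✓
(Year=k, Shelf=D): 3 rows → Publisher takes values {66, 68} — violation
(Year=i, Shelf=D): 4 rows → Publisher takes values {62, 65} — violation
Two rows agree on {Year, Shelf} but differ on Publisher, so {Year, Shelf} → Publisher does not hold.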